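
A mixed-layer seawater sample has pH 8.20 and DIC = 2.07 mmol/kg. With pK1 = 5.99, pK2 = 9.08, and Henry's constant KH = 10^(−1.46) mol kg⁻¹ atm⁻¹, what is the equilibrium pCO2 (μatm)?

pCO2 = 323 μatm

α₀ = 1 / (1 + K1/[H⁺] + K1K2/[H⁺]²) = 1 / (1 + 10^+2.21 + 10^+1.33)
   = 1 / (1 + 162.18 + 21.380) = 1/184.56 = 0.005418
[CO2*] = α₀ × DIC = 0.005418 × 2.07 = 0.01122 mmol/kg = 11.22 μmol/kg
pCO2 = [CO2*]/KH = 1.122×10^-5 / 3.467×10^-2 = 323 μatm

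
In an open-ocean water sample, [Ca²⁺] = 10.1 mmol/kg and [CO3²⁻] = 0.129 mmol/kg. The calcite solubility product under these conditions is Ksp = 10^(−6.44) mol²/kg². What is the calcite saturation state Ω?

Ksp = 10^(−6.44) = 3.631×10^-7
Ω = [Ca²⁺][CO3²⁻]/Ksp = (10.1×10^-3)(0.129×10^-3) / 3.631×10^-7 = 3.59

Ω = 3.59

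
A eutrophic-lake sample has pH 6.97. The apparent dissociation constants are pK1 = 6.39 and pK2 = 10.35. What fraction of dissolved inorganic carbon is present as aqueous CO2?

α₀ = 0.208

α₀ = 1 / (1 + K1/[H⁺] + K1K2/[H⁺]²) = 1 / (1 + 10^+0.58 + 10^-2.80)
   = 1 / (1 + 3.8019 + 0.0015849) = 1/4.8035 = 0.2082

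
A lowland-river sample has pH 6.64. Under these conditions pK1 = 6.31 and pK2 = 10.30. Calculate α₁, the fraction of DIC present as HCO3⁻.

α₁ = 0.681

α₁ = 1 / (1 + [H⁺]/K1 + K2/[H⁺]) = 1 / (1 + 10^-0.33 + 10^-3.66)
   = 1 / (1 + 0.46774 + 0.00021878) = 1/1.4680 = 0.6812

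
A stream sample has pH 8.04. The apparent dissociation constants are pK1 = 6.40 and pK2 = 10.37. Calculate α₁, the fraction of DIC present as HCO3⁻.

α₁ = 0.973

α₁ = 1 / (1 + [H⁺]/K1 + K2/[H⁺]) = 1 / (1 + 10^-1.64 + 10^-2.33)
   = 1 / (1 + 0.022909 + 0.0046774) = 1/1.0276 = 0.9732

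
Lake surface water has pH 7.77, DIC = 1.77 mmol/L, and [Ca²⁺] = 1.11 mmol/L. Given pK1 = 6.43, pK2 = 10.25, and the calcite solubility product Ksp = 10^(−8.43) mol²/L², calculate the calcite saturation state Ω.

Ω = 1.67

α₂ = 1 / (1 + [H⁺]/K2 + [H⁺]²/(K1K2)) = 1 / (1 + 10^+2.48 + 10^+1.14)
   = 1 / (1 + 302.00 + 13.804) = 1/316.80 = 0.003157
[CO3²⁻] = α₂ × DIC = 0.003157 × 1.77 = 0.005587 mmol/L = 5.587 μmol/L
Ksp = 10^(−8.43) = 3.715×10^-9
Ω = [Ca²⁺][CO3²⁻]/Ksp = (1.11×10^-3)(5.587×10^-6) / 3.715×10^-9 = 1.67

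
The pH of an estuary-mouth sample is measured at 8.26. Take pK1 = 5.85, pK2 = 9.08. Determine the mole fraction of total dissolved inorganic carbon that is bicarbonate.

α₁ = 1 / (1 + [H⁺]/K1 + K2/[H⁺]) = 1 / (1 + 10^-2.41 + 10^-0.82)
   = 1 / (1 + 0.0038905 + 0.15136) = 1/1.1552 = 0.8656

α₁ = 0.866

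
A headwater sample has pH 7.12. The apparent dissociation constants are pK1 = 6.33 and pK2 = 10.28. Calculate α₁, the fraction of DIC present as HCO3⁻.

α₁ = 1 / (1 + [H⁺]/K1 + K2/[H⁺]) = 1 / (1 + 10^-0.79 + 10^-3.16)
   = 1 / (1 + 0.16218 + 0.00069183) = 1/1.1629 = 0.8599

α₁ = 0.860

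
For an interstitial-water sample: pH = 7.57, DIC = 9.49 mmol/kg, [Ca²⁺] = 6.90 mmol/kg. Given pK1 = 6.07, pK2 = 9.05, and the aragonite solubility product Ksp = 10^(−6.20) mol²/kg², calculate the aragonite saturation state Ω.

α₂ = 1 / (1 + [H⁺]/K2 + [H⁺]²/(K1K2)) = 1 / (1 + 10^+1.48 + 10^-0.02)
   = 1 / (1 + 30.200 + 0.95499) = 1/32.155 = 0.03110
[CO3²⁻] = α₂ × DIC = 0.03110 × 9.49 = 0.2951 mmol/kg
Ksp = 10^(−6.20) = 6.310×10^-7
Ω = [Ca²⁺][CO3²⁻]/Ksp = (6.90×10^-3)(2.951×10^-4) / 6.310×10^-7 = 3.23

Ω = 3.23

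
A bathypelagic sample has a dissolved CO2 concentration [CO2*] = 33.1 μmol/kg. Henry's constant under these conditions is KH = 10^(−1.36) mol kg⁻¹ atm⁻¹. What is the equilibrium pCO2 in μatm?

pCO2 = 758 μatm

KH = 10^(−1.36) = 4.365×10^-2 mol kg⁻¹ atm⁻¹
pCO2 = [CO2*]/KH = 33.1×10^-6 / 4.365×10^-2 = 7.58×10^-4 atm = 758 μatm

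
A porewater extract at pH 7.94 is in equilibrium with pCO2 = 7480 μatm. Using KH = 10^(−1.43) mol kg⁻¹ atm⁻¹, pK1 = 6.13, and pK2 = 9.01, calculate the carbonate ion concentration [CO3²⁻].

[CO2*] = KH · pCO2 = 10^(−1.43) × 7480×10^-6 = 2.779×10^-4 mol/kg
α₀ = 1/(1 + K1/[H⁺] + K1K2/[H⁺]²) = 1/(1 + 10^+1.81 + 10^+0.74) = 0.01407
DIC = [CO2*]/α₀ = 2.779×10^-4 / 0.01407 = 19.75 mmol/kg
[CO3²⁻] = α₂·DIC; α₂ = 0.07733, so [CO3²⁻] = 0.07733 × 19.75 = 1.53 mmol/kg

[CO3²⁻] = 1.53 mmol/kg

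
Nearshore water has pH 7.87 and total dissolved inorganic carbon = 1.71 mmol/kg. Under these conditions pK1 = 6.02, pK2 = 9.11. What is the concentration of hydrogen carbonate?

α₁ = 1 / (1 + [H⁺]/K1 + K2/[H⁺]) = 1 / (1 + 10^-1.85 + 10^-1.24)
   = 1 / (1 + 0.014125 + 0.057544) = 1/1.0717 = 0.9331
[HCO3⁻] = α₁ × DIC = 0.9331 × 1.71 = 1.60 mmol/kg

[HCO3⁻] = 1.60 mmol/kg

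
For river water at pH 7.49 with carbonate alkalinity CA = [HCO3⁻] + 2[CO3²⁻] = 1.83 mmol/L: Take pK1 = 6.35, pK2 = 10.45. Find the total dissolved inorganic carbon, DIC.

CA = [HCO3⁻] + 2[CO3²⁻] = (α₁ + 2α₂)·DIC
At pH 7.49: [H⁺]/K1 = 10^-1.14 = 0.072444, K2/[H⁺] = 10^-2.96 = 0.0010965
α₁ = 1/(1 + 0.072444 + 0.0010965) = 1/1.0735 = 0.9315; α₂ = α₁·K2/[H⁺] = 0.001021
α₁ + 2α₂ = 0.9335
DIC = CA / (α₁ + 2α₂) = 1.83 / 0.9335 = 1.96 mmol/L

DIC = 1.96 mmol/L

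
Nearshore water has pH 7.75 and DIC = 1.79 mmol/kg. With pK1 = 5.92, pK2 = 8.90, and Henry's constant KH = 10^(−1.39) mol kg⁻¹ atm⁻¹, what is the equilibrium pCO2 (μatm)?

α₀ = 1 / (1 + K1/[H⁺] + K1K2/[H⁺]²) = 1 / (1 + 10^+1.83 + 10^+0.68)
   = 1 / (1 + 67.608 + 4.7863) = 1/73.395 = 0.01362
[CO2*] = α₀ × DIC = 0.01362 × 1.79 = 0.02439 mmol/kg
pCO2 = [CO2*]/KH = 2.439×10^-5 / 4.074×10^-2 = 599 μatm

pCO2 = 599 μatm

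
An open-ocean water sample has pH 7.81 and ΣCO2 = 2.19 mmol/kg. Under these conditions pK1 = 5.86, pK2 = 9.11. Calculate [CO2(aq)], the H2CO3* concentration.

[CO2*] = 0.0232 mmol/kg

α₀ = 1 / (1 + K1/[H⁺] + K1K2/[H⁺]²) = 1 / (1 + 10^+1.95 + 10^+0.65)
   = 1 / (1 + 89.125 + 4.4668) = 1/94.592 = 0.01057
[CO2*] = α₀ × DIC = 0.01057 × 2.19 = 0.0232 mmol/kg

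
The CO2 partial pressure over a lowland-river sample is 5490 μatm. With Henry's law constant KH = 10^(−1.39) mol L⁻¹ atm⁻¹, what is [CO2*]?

KH = 10^(−1.39) = 4.074×10^-2 mol L⁻¹ atm⁻¹
[CO2*] = KH · pCO2 = 4.074×10^-2 × 5490×10^-6 atm = 2.24×10^-4 mol/L

[CO2*] = 224 μmol/L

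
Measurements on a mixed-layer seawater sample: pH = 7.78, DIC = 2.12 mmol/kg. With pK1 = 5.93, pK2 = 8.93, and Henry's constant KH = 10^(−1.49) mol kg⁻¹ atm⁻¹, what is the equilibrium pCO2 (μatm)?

α₀ = 1 / (1 + K1/[H⁺] + K1K2/[H⁺]²) = 1 / (1 + 10^+1.85 + 10^+0.70)
   = 1 / (1 + 70.795 + 5.0119) = 1/76.806 = 0.01302
[CO2*] = α₀ × DIC = 0.01302 × 2.12 = 0.02760 mmol/kg
pCO2 = [CO2*]/KH = 2.760×10^-5 / 3.236×10^-2 = 853 μatm

pCO2 = 853 μatm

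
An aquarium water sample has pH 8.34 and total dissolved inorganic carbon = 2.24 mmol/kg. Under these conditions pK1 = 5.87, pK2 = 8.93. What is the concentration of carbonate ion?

[CO3²⁻] = 0.457 mmol/kg

α₂ = 1 / (1 + [H⁺]/K2 + [H⁺]²/(K1K2)) = 1 / (1 + 10^+0.59 + 10^-1.88)
   = 1 / (1 + 3.8905 + 0.013183) = 1/4.9036 = 0.2039
[CO3²⁻] = α₂ × DIC = 0.2039 × 2.24 = 0.457 mmol/kg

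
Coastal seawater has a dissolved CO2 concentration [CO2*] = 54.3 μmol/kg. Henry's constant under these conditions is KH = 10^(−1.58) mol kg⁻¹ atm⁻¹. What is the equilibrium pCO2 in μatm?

KH = 10^(−1.58) = 2.630×10^-2 mol kg⁻¹ atm⁻¹
pCO2 = [CO2*]/KH = 54.3×10^-6 / 2.630×10^-2 = 2.06×10^-3 atm = 2060 μatm

pCO2 = 2060 μatm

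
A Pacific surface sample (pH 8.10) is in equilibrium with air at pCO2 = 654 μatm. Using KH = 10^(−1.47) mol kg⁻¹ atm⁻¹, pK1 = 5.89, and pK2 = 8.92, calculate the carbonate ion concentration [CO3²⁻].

[CO3²⁻] = 0.544 mmol/kg

[CO2*] = KH · pCO2 = 10^(−1.47) × 654×10^-6 = 2.216×10^-5 mol/kg
α₀ = 1/(1 + K1/[H⁺] + K1K2/[H⁺]²) = 1/(1 + 10^+2.21 + 10^+1.39) = 0.005327
DIC = [CO2*]/α₀ = 2.216×10^-5 / 0.005327 = 4.160 mmol/kg
[CO3²⁻] = α₂·DIC; α₂ = 0.1308, so [CO3²⁻] = 0.1308 × 4.160 = 0.544 mmol/kg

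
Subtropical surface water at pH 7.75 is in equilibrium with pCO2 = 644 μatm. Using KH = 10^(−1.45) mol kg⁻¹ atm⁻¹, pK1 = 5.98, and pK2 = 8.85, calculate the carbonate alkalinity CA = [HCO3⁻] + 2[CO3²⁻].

[CO2*] = KH · pCO2 = 10^(−1.45) × 644×10^-6 = 2.285×10^-5 mol/kg
α₀ = 1/(1 + K1/[H⁺] + K1K2/[H⁺]²) = 1/(1 + 10^+1.77 + 10^+0.67) = 0.01549
DIC = [CO2*]/α₀ = 2.285×10^-5 / 0.01549 = 1.475 mmol/kg
CA = (α₁ + 2α₂)·DIC = (0.9121 + 2×0.07245) × 1.475 = 1.56 mmol/kg

CA = 1.56 mmol/kg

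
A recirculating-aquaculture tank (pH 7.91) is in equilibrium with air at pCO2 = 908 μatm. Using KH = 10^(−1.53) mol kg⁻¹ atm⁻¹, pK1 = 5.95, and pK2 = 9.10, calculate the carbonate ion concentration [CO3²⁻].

[CO2*] = KH · pCO2 = 10^(−1.53) × 908×10^-6 = 2.680×10^-5 mol/kg
α₀ = 1/(1 + K1/[H⁺] + K1K2/[H⁺]²) = 1/(1 + 10^+1.96 + 10^+0.77) = 0.01019
DIC = [CO2*]/α₀ = 2.680×10^-5 / 0.01019 = 2.629 mmol/kg
[CO3²⁻] = α₂·DIC; α₂ = 0.06003, so [CO3²⁻] = 0.06003 × 2.629 = 0.158 mmol/kg

[CO3²⁻] = 0.158 mmol/kg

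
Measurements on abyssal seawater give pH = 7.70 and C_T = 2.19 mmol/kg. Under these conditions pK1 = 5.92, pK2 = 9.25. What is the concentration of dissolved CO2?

[CO2*] = 0.0348 mmol/kg

α₀ = 1 / (1 + K1/[H⁺] + K1K2/[H⁺]²) = 1 / (1 + 10^+1.78 + 10^+0.23)
   = 1 / (1 + 60.256 + 1.6982) = 1/62.954 = 0.01588
[CO2*] = α₀ × DIC = 0.01588 × 2.19 = 0.0348 mmol/kg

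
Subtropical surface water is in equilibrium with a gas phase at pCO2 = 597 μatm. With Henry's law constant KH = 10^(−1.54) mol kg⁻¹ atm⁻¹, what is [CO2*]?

KH = 10^(−1.54) = 2.884×10^-2 mol kg⁻¹ atm⁻¹
[CO2*] = KH · pCO2 = 2.884×10^-2 × 597×10^-6 atm = 1.72×10^-5 mol/kg

[CO2*] = 17.2 μmol/kg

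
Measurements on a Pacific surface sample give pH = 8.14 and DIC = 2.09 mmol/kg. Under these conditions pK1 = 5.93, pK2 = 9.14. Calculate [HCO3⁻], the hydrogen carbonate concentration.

α₁ = 1 / (1 + [H⁺]/K1 + K2/[H⁺]) = 1 / (1 + 10^-2.21 + 10^-1.00)
   = 1 / (1 + 0.0061660 + 0.10000) = 1/1.1062 = 0.9040
[HCO3⁻] = α₁ × DIC = 0.9040 × 2.09 = 1.89 mmol/kg

[HCO3⁻] = 1.89 mmol/kg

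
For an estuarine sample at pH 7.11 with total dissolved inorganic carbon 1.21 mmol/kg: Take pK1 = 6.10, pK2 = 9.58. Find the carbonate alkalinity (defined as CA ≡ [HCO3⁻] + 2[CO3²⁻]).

CA = [HCO3⁻] + 2[CO3²⁻] = (α₁ + 2α₂)·DIC
At pH 7.11: [H⁺]/K1 = 10^-1.01 = 0.097724, K2/[H⁺] = 10^-2.47 = 0.0033884
α₁ = 1/(1 + 0.097724 + 0.0033884) = 1/1.1011 = 0.9082; α₂ = α₁·K2/[H⁺] = 0.003077
α₁ + 2α₂ = 0.9143
CA = 0.9143 × 1.21 = 1.11 mmol/kg

CA = 1.11 mmol/kg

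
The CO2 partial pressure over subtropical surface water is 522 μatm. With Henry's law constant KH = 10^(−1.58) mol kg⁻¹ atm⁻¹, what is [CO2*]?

KH = 10^(−1.58) = 2.630×10^-2 mol kg⁻¹ atm⁻¹
[CO2*] = KH · pCO2 = 2.630×10^-2 × 522×10^-6 atm = 1.37×10^-5 mol/kg

[CO2*] = 13.7 μmol/kg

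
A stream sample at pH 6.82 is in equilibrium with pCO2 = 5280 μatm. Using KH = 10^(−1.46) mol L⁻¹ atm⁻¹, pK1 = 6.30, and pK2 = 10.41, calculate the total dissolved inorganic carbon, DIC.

[CO2*] = KH · pCO2 = 10^(−1.46) × 5280×10^-6 = 1.831×10^-4 mol/L
α₀ = 1/(1 + K1/[H⁺] + K1K2/[H⁺]²) = 1/(1 + 10^+0.52 + 10^-3.07) = 0.2319
DIC = [CO2*]/α₀ = 1.831×10^-4 / 0.2319 = 0.789 mmol/L

DIC = 0.789 mmol/L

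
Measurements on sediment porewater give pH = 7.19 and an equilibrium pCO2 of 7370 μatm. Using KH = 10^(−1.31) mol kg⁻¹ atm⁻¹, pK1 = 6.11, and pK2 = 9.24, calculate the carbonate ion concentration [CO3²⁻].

[CO2*] = KH · pCO2 = 10^(−1.31) × 7370×10^-6 = 3.610×10^-4 mol/kg
α₀ = 1/(1 + K1/[H⁺] + K1K2/[H⁺]²) = 1/(1 + 10^+1.08 + 10^-0.97) = 0.07616
DIC = [CO2*]/α₀ = 3.610×10^-4 / 0.07616 = 4.739 mmol/kg
[CO3²⁻] = α₂·DIC; α₂ = 0.008161, so [CO3²⁻] = 0.008161 × 4.739 = 0.0387 mmol/kg

[CO3²⁻] = 0.0387 mmol/kg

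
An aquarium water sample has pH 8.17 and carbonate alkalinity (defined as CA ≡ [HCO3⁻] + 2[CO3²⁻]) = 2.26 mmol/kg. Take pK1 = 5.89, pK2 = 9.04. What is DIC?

CA = [HCO3⁻] + 2[CO3²⁻] = (α₁ + 2α₂)·DIC
At pH 8.17: [H⁺]/K1 = 10^-2.28 = 0.0052481, K2/[H⁺] = 10^-0.87 = 0.13490
α₁ = 1/(1 + 0.0052481 + 0.13490) = 1/1.1401 = 0.8771; α₂ = α₁·K2/[H⁺] = 0.1183
α₁ + 2α₂ = 1.1137
DIC = CA / (α₁ + 2α₂) = 2.26 / 1.1137 = 2.03 mmol/kg

DIC = 2.03 mmol/kg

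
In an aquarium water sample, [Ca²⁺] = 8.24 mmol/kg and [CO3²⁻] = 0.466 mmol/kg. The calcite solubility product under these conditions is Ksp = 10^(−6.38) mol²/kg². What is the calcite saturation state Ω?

Ω = 9.21

Ksp = 10^(−6.38) = 4.169×10^-7
Ω = [Ca²⁺][CO3²⁻]/Ksp = (8.24×10^-3)(0.466×10^-3) / 4.169×10^-7 = 9.21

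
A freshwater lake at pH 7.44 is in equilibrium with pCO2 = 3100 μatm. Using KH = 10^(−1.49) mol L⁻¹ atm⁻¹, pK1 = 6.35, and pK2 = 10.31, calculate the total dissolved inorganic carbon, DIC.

[CO2*] = KH · pCO2 = 10^(−1.49) × 3100×10^-6 = 1.003×10^-4 mol/L
α₀ = 1/(1 + K1/[H⁺] + K1K2/[H⁺]²) = 1/(1 + 10^+1.09 + 10^-1.78) = 0.07508
DIC = [CO2*]/α₀ = 1.003×10^-4 / 0.07508 = 1.34 mmol/L

DIC = 1.34 mmol/L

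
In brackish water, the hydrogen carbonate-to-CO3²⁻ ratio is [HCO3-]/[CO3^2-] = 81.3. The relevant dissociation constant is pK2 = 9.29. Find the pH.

From K2 = [H⁺][CO3^2-]/[HCO3-]:  pH = pK2 − log₁₀([HCO3-]/[CO3^2-])
log₁₀(81.3) = +1.910
pH = 9.29 − (+1.910) = 7.38

pH = 7.38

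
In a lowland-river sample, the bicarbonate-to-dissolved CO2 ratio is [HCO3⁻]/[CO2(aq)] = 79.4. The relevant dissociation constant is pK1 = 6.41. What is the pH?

pH = 8.31

From K1 = [H⁺][HCO3⁻]/[CO2(aq)]:  pH = pK1 + log₁₀([HCO3⁻]/[CO2(aq)])
log₁₀(79.4) = +1.900
pH = 6.41 + (+1.900) = 8.31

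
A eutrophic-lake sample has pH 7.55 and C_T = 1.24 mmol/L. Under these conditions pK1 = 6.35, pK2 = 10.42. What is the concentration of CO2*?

α₀ = 1 / (1 + K1/[H⁺] + K1K2/[H⁺]²) = 1 / (1 + 10^+1.20 + 10^-1.67)
   = 1 / (1 + 15.849 + 0.021380) = 1/16.870 = 0.05928
[CO2*] = α₀ × DIC = 0.05928 × 1.24 = 0.0735 mmol/L

[CO2*] = 0.0735 mmol/L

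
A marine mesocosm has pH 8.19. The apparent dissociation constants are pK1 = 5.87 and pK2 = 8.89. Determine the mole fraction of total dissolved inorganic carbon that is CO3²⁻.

α₂ = 1 / (1 + [H⁺]/K2 + [H⁺]²/(K1K2)) = 1 / (1 + 10^+0.70 + 10^-1.62)
   = 1 / (1 + 5.0119 + 0.023988) = 1/6.0359 = 0.1657

α₂ = 0.166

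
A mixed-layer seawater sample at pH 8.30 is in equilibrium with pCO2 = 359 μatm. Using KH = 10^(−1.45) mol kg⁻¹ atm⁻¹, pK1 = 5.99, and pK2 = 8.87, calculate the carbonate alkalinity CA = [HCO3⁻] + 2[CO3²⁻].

CA = 4.00 mmol/kg

[CO2*] = KH · pCO2 = 10^(−1.45) × 359×10^-6 = 1.274×10^-5 mol/kg
α₀ = 1/(1 + K1/[H⁺] + K1K2/[H⁺]²) = 1/(1 + 10^+2.31 + 10^+1.74) = 0.003844
DIC = [CO2*]/α₀ = 1.274×10^-5 / 0.003844 = 3.313 mmol/kg
CA = (α₁ + 2α₂)·DIC = (0.7849 + 2×0.2113) × 3.313 = 4.00 mmol/kg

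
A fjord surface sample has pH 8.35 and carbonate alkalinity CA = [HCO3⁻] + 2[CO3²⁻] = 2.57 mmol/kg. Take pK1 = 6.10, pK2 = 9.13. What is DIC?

DIC = 2.26 mmol/kg

CA = [HCO3⁻] + 2[CO3²⁻] = (α₁ + 2α₂)·DIC
At pH 8.35: [H⁺]/K1 = 10^-2.25 = 0.0056234, K2/[H⁺] = 10^-0.78 = 0.16596
α₁ = 1/(1 + 0.0056234 + 0.16596) = 1/1.1716 = 0.8535; α₂ = α₁·K2/[H⁺] = 0.1417
α₁ + 2α₂ = 1.1369
DIC = CA / (α₁ + 2α₂) = 2.57 / 1.1369 = 2.26 mmol/kg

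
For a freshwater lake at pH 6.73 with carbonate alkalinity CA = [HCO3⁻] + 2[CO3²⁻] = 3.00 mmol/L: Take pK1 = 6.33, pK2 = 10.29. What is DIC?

DIC = 4.19 mmol/L

CA = [HCO3⁻] + 2[CO3²⁻] = (α₁ + 2α₂)·DIC
At pH 6.73: [H⁺]/K1 = 10^-0.40 = 0.39811, K2/[H⁺] = 10^-3.56 = 0.00027542
α₁ = 1/(1 + 0.39811 + 0.00027542) = 1/1.3984 = 0.7151; α₂ = α₁·K2/[H⁺] = 0.0001970
α₁ + 2α₂ = 0.7155
DIC = CA / (α₁ + 2α₂) = 3.00 / 0.7155 = 4.19 mmol/L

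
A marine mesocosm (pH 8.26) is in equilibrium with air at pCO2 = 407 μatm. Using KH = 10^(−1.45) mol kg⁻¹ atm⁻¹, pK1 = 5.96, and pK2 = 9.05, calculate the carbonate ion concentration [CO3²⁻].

[CO2*] = KH · pCO2 = 10^(−1.45) × 407×10^-6 = 1.444×10^-5 mol/kg
α₀ = 1/(1 + K1/[H⁺] + K1K2/[H⁺]²) = 1/(1 + 10^+2.30 + 10^+1.51) = 0.004294
DIC = [CO2*]/α₀ = 1.444×10^-5 / 0.004294 = 3.363 mmol/kg
[CO3²⁻] = α₂·DIC; α₂ = 0.1389, so [CO3²⁻] = 0.1389 × 3.363 = 0.467 mmol/kg

[CO3²⁻] = 0.467 mmol/kg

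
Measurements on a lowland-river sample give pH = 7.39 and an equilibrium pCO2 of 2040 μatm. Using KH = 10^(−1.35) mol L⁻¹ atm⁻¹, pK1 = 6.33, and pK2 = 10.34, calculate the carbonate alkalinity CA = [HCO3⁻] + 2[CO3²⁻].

[CO2*] = KH · pCO2 = 10^(−1.35) × 2040×10^-6 = 9.112×10^-5 mol/L
α₀ = 1/(1 + K1/[H⁺] + K1K2/[H⁺]²) = 1/(1 + 10^+1.06 + 10^-1.89) = 0.08004
DIC = [CO2*]/α₀ = 9.112×10^-5 / 0.08004 = 1.139 mmol/L
CA = (α₁ + 2α₂)·DIC = (0.9189 + 2×0.001031) × 1.139 = 1.05 mmol/L

CA = 1.05 mmol/L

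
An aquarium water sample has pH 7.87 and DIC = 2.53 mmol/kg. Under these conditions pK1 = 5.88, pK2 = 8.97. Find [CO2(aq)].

[CO2*] = 0.0238 mmol/kg

α₀ = 1 / (1 + K1/[H⁺] + K1K2/[H⁺]²) = 1 / (1 + 10^+1.99 + 10^+0.89)
   = 1 / (1 + 97.724 + 7.7625) = 1/106.49 = 0.009391
[CO2*] = α₀ × DIC = 0.009391 × 2.53 = 0.0238 mmol/kg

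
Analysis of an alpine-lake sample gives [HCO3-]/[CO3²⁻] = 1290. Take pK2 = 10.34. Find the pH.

pH = 7.23

From K2 = [H⁺][CO3²⁻]/[HCO3-]:  pH = pK2 − log₁₀([HCO3-]/[CO3²⁻])
log₁₀(1290) = +3.111
pH = 10.34 − (+3.111) = 7.23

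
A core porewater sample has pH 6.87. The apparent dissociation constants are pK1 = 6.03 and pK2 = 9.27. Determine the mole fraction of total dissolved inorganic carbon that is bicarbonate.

α₁ = 0.871

α₁ = 1 / (1 + [H⁺]/K1 + K2/[H⁺]) = 1 / (1 + 10^-0.84 + 10^-2.40)
   = 1 / (1 + 0.14454 + 0.0039811) = 1/1.1485 = 0.8707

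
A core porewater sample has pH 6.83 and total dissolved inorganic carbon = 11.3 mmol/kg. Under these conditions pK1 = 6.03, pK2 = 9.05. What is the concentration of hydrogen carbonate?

[HCO3⁻] = 9.70 mmol/kg

α₁ = 1 / (1 + [H⁺]/K1 + K2/[H⁺]) = 1 / (1 + 10^-0.80 + 10^-2.22)
   = 1 / (1 + 0.15849 + 0.0060256) = 1/1.1645 = 0.8587
[HCO3⁻] = α₁ × DIC = 0.8587 × 11.3 = 9.70 mmol/kg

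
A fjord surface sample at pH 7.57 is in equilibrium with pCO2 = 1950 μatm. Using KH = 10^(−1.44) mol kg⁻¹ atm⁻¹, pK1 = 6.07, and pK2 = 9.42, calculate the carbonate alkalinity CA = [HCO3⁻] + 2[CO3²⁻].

[CO2*] = KH · pCO2 = 10^(−1.44) × 1950×10^-6 = 7.080×10^-5 mol/kg
α₀ = 1/(1 + K1/[H⁺] + K1K2/[H⁺]²) = 1/(1 + 10^+1.50 + 10^-0.35) = 0.03024
DIC = [CO2*]/α₀ = 7.080×10^-5 / 0.03024 = 2.341 mmol/kg
CA = (α₁ + 2α₂)·DIC = (0.9563 + 2×0.01351) × 2.341 = 2.30 mmol/kg

CA = 2.30 mmol/kg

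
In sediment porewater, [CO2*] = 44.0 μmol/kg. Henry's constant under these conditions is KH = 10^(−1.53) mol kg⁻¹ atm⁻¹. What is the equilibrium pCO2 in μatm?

pCO2 = 1490 μatm

KH = 10^(−1.53) = 2.951×10^-2 mol kg⁻¹ atm⁻¹
pCO2 = [CO2*]/KH = 44.0×10^-6 / 2.951×10^-2 = 1.49×10^-3 atm = 1490 μatm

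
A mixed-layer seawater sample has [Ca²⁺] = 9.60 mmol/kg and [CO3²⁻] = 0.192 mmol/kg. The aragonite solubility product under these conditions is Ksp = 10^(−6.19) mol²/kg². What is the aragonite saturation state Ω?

Ω = 2.85

Ksp = 10^(−6.19) = 6.457×10^-7
Ω = [Ca²⁺][CO3²⁻]/Ksp = (9.60×10^-3)(0.192×10^-3) / 6.457×10^-7 = 2.85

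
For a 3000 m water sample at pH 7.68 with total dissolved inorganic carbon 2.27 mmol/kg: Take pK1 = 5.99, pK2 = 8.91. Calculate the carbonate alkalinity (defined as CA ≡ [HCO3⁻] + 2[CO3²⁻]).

CA = 2.35 mmol/kg

CA = [HCO3⁻] + 2[CO3²⁻] = (α₁ + 2α₂)·DIC
At pH 7.68: [H⁺]/K1 = 10^-1.69 = 0.020417, K2/[H⁺] = 10^-1.23 = 0.058884
α₁ = 1/(1 + 0.020417 + 0.058884) = 1/1.0793 = 0.9265; α₂ = α₁·K2/[H⁺] = 0.05456
α₁ + 2α₂ = 1.0356
CA = 1.0356 × 2.27 = 2.35 mmol/kg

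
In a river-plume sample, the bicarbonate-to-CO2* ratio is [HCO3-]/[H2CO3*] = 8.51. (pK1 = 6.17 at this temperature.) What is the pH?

pH = 7.10

From K1 = [H⁺][HCO3-]/[H2CO3*]:  pH = pK1 + log₁₀([HCO3-]/[H2CO3*])
log₁₀(8.51) = +0.930
pH = 6.17 + (+0.930) = 7.10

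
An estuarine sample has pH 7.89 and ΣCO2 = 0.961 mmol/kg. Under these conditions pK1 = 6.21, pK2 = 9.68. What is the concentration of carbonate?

α₂ = 1 / (1 + [H⁺]/K2 + [H⁺]²/(K1K2)) = 1 / (1 + 10^+1.79 + 10^+0.11)
   = 1 / (1 + 61.660 + 1.2882) = 1/63.948 = 0.01564
[CO3²⁻] = α₂ × DIC = 0.01564 × 0.961 = 0.0150 mmol/kg = 15.0 μmol/kg

[CO3²⁻] = 15.0 μmol/kg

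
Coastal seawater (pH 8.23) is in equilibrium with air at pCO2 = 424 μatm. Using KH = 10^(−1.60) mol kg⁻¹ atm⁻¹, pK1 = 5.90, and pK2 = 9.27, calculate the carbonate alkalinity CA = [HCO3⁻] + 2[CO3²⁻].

CA = 2.69 mmol/kg

[CO2*] = KH · pCO2 = 10^(−1.60) × 424×10^-6 = 1.065×10^-5 mol/kg
α₀ = 1/(1 + K1/[H⁺] + K1K2/[H⁺]²) = 1/(1 + 10^+2.33 + 10^+1.29) = 0.004268
DIC = [CO2*]/α₀ = 1.065×10^-5 / 0.004268 = 2.495 mmol/kg
CA = (α₁ + 2α₂)·DIC = (0.9125 + 2×0.08322) × 2.495 = 2.69 mmol/kg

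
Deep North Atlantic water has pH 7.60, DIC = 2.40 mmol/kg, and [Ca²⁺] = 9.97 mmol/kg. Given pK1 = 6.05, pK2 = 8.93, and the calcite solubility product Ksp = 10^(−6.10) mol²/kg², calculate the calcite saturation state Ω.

Ω = 1.31

α₂ = 1 / (1 + [H⁺]/K2 + [H⁺]²/(K1K2)) = 1 / (1 + 10^+1.33 + 10^-0.22)
   = 1 / (1 + 21.380 + 0.60256) = 1/22.982 = 0.04351
[CO3²⁻] = α₂ × DIC = 0.04351 × 2.40 = 0.1044 mmol/kg
Ksp = 10^(−6.10) = 7.943×10^-7
Ω = [Ca²⁺][CO3²⁻]/Ksp = (9.97×10^-3)(1.044×10^-4) / 7.943×10^-7 = 1.31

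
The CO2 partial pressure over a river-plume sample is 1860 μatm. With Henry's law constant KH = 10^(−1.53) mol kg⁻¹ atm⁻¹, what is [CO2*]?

[CO2*] = 54.9 μmol/kg

KH = 10^(−1.53) = 2.951×10^-2 mol kg⁻¹ atm⁻¹
[CO2*] = KH · pCO2 = 2.951×10^-2 × 1860×10^-6 atm = 5.49×10^-5 mol/kg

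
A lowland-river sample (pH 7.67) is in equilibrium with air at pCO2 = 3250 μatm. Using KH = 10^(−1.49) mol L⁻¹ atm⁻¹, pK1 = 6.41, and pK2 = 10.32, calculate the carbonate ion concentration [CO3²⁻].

[CO3²⁻] = 4.28 μmol/L

[CO2*] = KH · pCO2 = 10^(−1.49) × 3250×10^-6 = 1.052×10^-4 mol/L
α₀ = 1/(1 + K1/[H⁺] + K1K2/[H⁺]²) = 1/(1 + 10^+1.26 + 10^-1.39) = 0.05198
DIC = [CO2*]/α₀ = 1.052×10^-4 / 0.05198 = 2.023 mmol/L
[CO3²⁻] = α₂·DIC; α₂ = 0.002118, so [CO3²⁻] = 0.002118 × 2.023 = 0.00428 mmol/L = 4.28 μmol/L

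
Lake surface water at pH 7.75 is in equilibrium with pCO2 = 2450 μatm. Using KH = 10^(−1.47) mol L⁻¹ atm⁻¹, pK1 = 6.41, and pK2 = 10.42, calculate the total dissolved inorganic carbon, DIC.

[CO2*] = KH · pCO2 = 10^(−1.47) × 2450×10^-6 = 8.302×10^-5 mol/L
α₀ = 1/(1 + K1/[H⁺] + K1K2/[H⁺]²) = 1/(1 + 10^+1.34 + 10^-1.33) = 0.04362
DIC = [CO2*]/α₀ = 8.302×10^-5 / 0.04362 = 1.90 mmol/L

DIC = 1.90 mmol/L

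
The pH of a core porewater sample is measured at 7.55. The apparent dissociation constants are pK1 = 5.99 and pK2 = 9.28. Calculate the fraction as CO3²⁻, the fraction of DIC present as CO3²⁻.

α₂ = 1 / (1 + [H⁺]/K2 + [H⁺]²/(K1K2)) = 1 / (1 + 10^+1.73 + 10^+0.17)
   = 1 / (1 + 53.703 + 1.4791) = 1/56.182 = 0.01780

α₂ = 0.0178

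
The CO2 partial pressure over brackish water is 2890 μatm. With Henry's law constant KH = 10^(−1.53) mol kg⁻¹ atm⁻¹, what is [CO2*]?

[CO2*] = 85.3 μmol/kg

KH = 10^(−1.53) = 2.951×10^-2 mol kg⁻¹ atm⁻¹
[CO2*] = KH · pCO2 = 2.951×10^-2 × 2890×10^-6 atm = 8.53×10^-5 mol/kg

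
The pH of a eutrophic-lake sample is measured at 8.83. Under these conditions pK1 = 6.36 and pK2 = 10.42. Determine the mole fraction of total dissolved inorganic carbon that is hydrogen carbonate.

α₁ = 1 / (1 + [H⁺]/K1 + K2/[H⁺]) = 1 / (1 + 10^-2.47 + 10^-1.59)
   = 1 / (1 + 0.0033884 + 0.025704) = 1/1.0291 = 0.9717

α₁ = 0.972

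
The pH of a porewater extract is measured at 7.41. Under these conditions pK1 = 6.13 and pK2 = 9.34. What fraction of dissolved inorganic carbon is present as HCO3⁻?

α₁ = 0.940

α₁ = 1 / (1 + [H⁺]/K1 + K2/[H⁺]) = 1 / (1 + 10^-1.28 + 10^-1.93)
   = 1 / (1 + 0.052481 + 0.011749) = 1/1.0642 = 0.9396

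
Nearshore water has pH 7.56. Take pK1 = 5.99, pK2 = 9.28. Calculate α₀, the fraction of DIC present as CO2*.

α₀ = 1 / (1 + K1/[H⁺] + K1K2/[H⁺]²) = 1 / (1 + 10^+1.57 + 10^-0.15)
   = 1 / (1 + 37.154 + 0.70795) = 1/38.861 = 0.02573

α₀ = 0.0257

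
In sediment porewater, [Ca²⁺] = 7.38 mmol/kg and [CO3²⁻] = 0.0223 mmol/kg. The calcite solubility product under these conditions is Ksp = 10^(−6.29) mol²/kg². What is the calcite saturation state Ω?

Ksp = 10^(−6.29) = 5.129×10^-7
Ω = [Ca²⁺][CO3²⁻]/Ksp = (7.38×10^-3)(0.0223×10^-3) / 5.129×10^-7 = 0.321

Ω = 0.321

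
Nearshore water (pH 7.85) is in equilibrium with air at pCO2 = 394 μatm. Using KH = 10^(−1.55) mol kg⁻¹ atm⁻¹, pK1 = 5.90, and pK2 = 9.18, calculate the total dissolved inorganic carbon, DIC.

DIC = 1.05 mmol/kg

[CO2*] = KH · pCO2 = 10^(−1.55) × 394×10^-6 = 1.110×10^-5 mol/kg
α₀ = 1/(1 + K1/[H⁺] + K1K2/[H⁺]²) = 1/(1 + 10^+1.95 + 10^+0.62) = 0.01061
DIC = [CO2*]/α₀ = 1.110×10^-5 / 0.01061 = 1.05 mmol/kg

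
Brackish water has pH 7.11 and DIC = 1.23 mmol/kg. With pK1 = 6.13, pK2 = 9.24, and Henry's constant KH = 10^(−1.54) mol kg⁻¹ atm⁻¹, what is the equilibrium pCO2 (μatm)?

pCO2 = 4020 μatm

α₀ = 1 / (1 + K1/[H⁺] + K1K2/[H⁺]²) = 1 / (1 + 10^+0.98 + 10^-1.15)
   = 1 / (1 + 9.5499 + 0.070795) = 1/10.621 = 0.09416
[CO2*] = α₀ × DIC = 0.09416 × 1.23 = 0.1158 mmol/kg
pCO2 = [CO2*]/KH = 1.158×10^-4 / 2.884×10^-2 = 4020 μatm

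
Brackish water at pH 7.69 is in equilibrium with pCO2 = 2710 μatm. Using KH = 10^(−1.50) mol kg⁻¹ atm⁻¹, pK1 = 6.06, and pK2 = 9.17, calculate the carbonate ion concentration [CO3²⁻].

[CO3²⁻] = 0.121 mmol/kg

[CO2*] = KH · pCO2 = 10^(−1.50) × 2710×10^-6 = 8.570×10^-5 mol/kg
α₀ = 1/(1 + K1/[H⁺] + K1K2/[H⁺]²) = 1/(1 + 10^+1.63 + 10^+0.15) = 0.02219
DIC = [CO2*]/α₀ = 8.570×10^-5 / 0.02219 = 3.862 mmol/kg
[CO3²⁻] = α₂·DIC; α₂ = 0.03134, so [CO3²⁻] = 0.03134 × 3.862 = 0.121 mmol/kg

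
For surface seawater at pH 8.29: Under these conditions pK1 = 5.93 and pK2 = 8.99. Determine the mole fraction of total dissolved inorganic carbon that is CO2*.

α₀ = 0.00363

α₀ = 1 / (1 + K1/[H⁺] + K1K2/[H⁺]²) = 1 / (1 + 10^+2.36 + 10^+1.66)
   = 1 / (1 + 229.09 + 45.709) = 1/275.80 = 0.003626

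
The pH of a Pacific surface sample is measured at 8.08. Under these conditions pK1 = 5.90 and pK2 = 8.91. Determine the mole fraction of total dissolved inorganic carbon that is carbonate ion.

α₂ = 0.128

α₂ = 1 / (1 + [H⁺]/K2 + [H⁺]²/(K1K2)) = 1 / (1 + 10^+0.83 + 10^-1.35)
   = 1 / (1 + 6.7608 + 0.044668) = 1/7.8055 = 0.1281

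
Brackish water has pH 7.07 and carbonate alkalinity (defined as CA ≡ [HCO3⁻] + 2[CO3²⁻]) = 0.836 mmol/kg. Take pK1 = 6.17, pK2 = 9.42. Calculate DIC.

DIC = 0.937 mmol/kg

CA = [HCO3⁻] + 2[CO3²⁻] = (α₁ + 2α₂)·DIC
At pH 7.07: [H⁺]/K1 = 10^-0.90 = 0.12589, K2/[H⁺] = 10^-2.35 = 0.0044668
α₁ = 1/(1 + 0.12589 + 0.0044668) = 1/1.1304 = 0.8847; α₂ = α₁·K2/[H⁺] = 0.003952
α₁ + 2α₂ = 0.8926
DIC = CA / (α₁ + 2α₂) = 0.836 / 0.8926 = 0.937 mmol/kg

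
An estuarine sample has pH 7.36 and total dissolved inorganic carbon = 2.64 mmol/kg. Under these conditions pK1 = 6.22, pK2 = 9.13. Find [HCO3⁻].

[HCO3⁻] = 2.42 mmol/kg

α₁ = 1 / (1 + [H⁺]/K1 + K2/[H⁺]) = 1 / (1 + 10^-1.14 + 10^-1.77)
   = 1 / (1 + 0.072444 + 0.016982) = 1/1.0894 = 0.9179
[HCO3⁻] = α₁ × DIC = 0.9179 × 2.64 = 2.42 mmol/kg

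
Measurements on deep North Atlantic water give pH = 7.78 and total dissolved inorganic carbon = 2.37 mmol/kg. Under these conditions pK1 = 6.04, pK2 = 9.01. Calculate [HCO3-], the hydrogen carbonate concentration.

α₁ = 1 / (1 + [H⁺]/K1 + K2/[H⁺]) = 1 / (1 + 10^-1.74 + 10^-1.23)
   = 1 / (1 + 0.018197 + 0.058884) = 1/1.0771 = 0.9284
[HCO3⁻] = α₁ × DIC = 0.9284 × 2.37 = 2.20 mmol/kg

[HCO3⁻] = 2.20 mmol/kg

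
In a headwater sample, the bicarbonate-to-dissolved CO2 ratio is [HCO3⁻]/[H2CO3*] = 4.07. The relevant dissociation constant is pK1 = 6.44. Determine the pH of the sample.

pH = 7.05

From K1 = [H⁺][HCO3⁻]/[H2CO3*]:  pH = pK1 + log₁₀([HCO3⁻]/[H2CO3*])
log₁₀(4.07) = +0.610
pH = 6.44 + (+0.610) = 7.05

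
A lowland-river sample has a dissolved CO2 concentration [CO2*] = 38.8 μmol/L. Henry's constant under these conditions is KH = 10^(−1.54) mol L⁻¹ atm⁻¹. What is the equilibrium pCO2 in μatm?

pCO2 = 1350 μatm

KH = 10^(−1.54) = 2.884×10^-2 mol L⁻¹ atm⁻¹
pCO2 = [CO2*]/KH = 38.8×10^-6 / 2.884×10^-2 = 1.35×10^-3 atm = 1350 μatm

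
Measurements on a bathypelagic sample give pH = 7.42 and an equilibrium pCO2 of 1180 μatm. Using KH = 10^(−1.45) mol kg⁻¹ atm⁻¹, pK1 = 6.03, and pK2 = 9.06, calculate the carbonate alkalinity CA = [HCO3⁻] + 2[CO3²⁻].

[CO2*] = KH · pCO2 = 10^(−1.45) × 1180×10^-6 = 4.187×10^-5 mol/kg
α₀ = 1/(1 + K1/[H⁺] + K1K2/[H⁺]²) = 1/(1 + 10^+1.39 + 10^-0.25) = 0.03830
DIC = [CO2*]/α₀ = 4.187×10^-5 / 0.03830 = 1.093 mmol/kg
CA = (α₁ + 2α₂)·DIC = (0.9402 + 2×0.02154) × 1.093 = 1.07 mmol/kg

CA = 1.07 mmol/kg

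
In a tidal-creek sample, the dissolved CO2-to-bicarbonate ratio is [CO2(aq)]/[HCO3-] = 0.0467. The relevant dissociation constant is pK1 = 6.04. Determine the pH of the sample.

From K1 = [H⁺][HCO3-]/[CO2(aq)]:  pH = pK1 − log₁₀([CO2(aq)]/[HCO3-])
log₁₀(0.0467) = -1.331
pH = 6.04 − (-1.331) = 7.37

pH = 7.37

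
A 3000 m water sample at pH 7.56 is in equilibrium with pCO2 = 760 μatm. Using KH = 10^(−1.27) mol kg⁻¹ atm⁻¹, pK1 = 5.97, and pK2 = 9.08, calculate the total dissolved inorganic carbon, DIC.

DIC = 1.68 mmol/kg

[CO2*] = KH · pCO2 = 10^(−1.27) × 760×10^-6 = 4.081×10^-5 mol/kg
α₀ = 1/(1 + K1/[H⁺] + K1K2/[H⁺]²) = 1/(1 + 10^+1.59 + 10^+0.07) = 0.02434
DIC = [CO2*]/α₀ = 4.081×10^-5 / 0.02434 = 1.68 mmol/kg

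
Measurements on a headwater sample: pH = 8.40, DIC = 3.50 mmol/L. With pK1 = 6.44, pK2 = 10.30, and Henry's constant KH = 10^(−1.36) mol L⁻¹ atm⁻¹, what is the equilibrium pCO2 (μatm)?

pCO2 = 859 μatm

α₀ = 1 / (1 + K1/[H⁺] + K1K2/[H⁺]²) = 1 / (1 + 10^+1.96 + 10^+0.06)
   = 1 / (1 + 91.201 + 1.1482) = 1/93.349 = 0.01071
[CO2*] = α₀ × DIC = 0.01071 × 3.50 = 0.03749 mmol/L
pCO2 = [CO2*]/KH = 3.749×10^-5 / 4.365×10^-2 = 859 μatm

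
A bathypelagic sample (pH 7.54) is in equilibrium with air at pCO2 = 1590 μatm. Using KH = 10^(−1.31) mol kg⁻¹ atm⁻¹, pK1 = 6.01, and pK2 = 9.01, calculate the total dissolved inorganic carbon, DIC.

DIC = 2.81 mmol/kg

[CO2*] = KH · pCO2 = 10^(−1.31) × 1590×10^-6 = 7.787×10^-5 mol/kg
α₀ = 1/(1 + K1/[H⁺] + K1K2/[H⁺]²) = 1/(1 + 10^+1.53 + 10^+0.06) = 0.02775
DIC = [CO2*]/α₀ = 7.787×10^-5 / 0.02775 = 2.81 mmol/kg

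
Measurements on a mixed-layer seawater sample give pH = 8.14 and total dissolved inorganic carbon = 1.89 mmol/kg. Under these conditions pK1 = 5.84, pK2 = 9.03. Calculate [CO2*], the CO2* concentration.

α₀ = 1 / (1 + K1/[H⁺] + K1K2/[H⁺]²) = 1 / (1 + 10^+2.30 + 10^+1.41)
   = 1 / (1 + 199.53 + 25.704) = 1/226.23 = 0.004420
[CO2*] = α₀ × DIC = 0.004420 × 1.89 = 0.00835 mmol/kg = 8.35 μmol/kg

[CO2*] = 8.35 μmol/kg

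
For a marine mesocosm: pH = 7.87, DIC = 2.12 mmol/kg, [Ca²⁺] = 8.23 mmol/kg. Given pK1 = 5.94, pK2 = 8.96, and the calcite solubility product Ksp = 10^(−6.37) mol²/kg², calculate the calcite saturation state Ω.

α₂ = 1 / (1 + [H⁺]/K2 + [H⁺]²/(K1K2)) = 1 / (1 + 10^+1.09 + 10^-0.84)
   = 1 / (1 + 12.303 + 0.14454) = 1/13.447 = 0.07436
[CO3²⁻] = α₂ × DIC = 0.07436 × 2.12 = 0.1577 mmol/kg
Ksp = 10^(−6.37) = 4.266×10^-7
Ω = [Ca²⁺][CO3²⁻]/Ksp = (8.23×10^-3)(1.577×10^-4) / 4.266×10^-7 = 3.04

Ω = 3.04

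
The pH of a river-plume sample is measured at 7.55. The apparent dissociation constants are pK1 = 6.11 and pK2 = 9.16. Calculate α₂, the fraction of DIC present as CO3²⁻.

α₂ = 0.0231

α₂ = 1 / (1 + [H⁺]/K2 + [H⁺]²/(K1K2)) = 1 / (1 + 10^+1.61 + 10^+0.17)
   = 1 / (1 + 40.738 + 1.4791) = 1/43.217 = 0.02314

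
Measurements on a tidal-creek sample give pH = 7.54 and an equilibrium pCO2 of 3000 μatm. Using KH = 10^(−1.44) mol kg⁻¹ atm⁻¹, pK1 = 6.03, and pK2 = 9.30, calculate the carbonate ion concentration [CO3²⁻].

[CO2*] = KH · pCO2 = 10^(−1.44) × 3000×10^-6 = 1.089×10^-4 mol/kg
α₀ = 1/(1 + K1/[H⁺] + K1K2/[H⁺]²) = 1/(1 + 10^+1.51 + 10^-0.25) = 0.02948
DIC = [CO2*]/α₀ = 1.089×10^-4 / 0.02948 = 3.695 mmol/kg
[CO3²⁻] = α₂·DIC; α₂ = 0.01658, so [CO3²⁻] = 0.01658 × 3.695 = 0.0613 mmol/kg

[CO3²⁻] = 0.0613 mmol/kg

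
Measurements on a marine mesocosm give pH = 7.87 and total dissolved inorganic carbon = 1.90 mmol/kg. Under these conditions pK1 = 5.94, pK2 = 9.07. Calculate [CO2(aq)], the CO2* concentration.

[CO2*] = 0.0208 mmol/kg

α₀ = 1 / (1 + K1/[H⁺] + K1K2/[H⁺]²) = 1 / (1 + 10^+1.93 + 10^+0.73)
   = 1 / (1 + 85.114 + 5.3703) = 1/91.484 = 0.01093
[CO2*] = α₀ × DIC = 0.01093 × 1.90 = 0.0208 mmol/kg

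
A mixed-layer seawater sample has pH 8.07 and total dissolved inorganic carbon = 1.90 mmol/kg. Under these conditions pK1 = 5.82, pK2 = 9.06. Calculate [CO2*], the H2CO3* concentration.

[CO2*] = 9.64 μmol/kg

α₀ = 1 / (1 + K1/[H⁺] + K1K2/[H⁺]²) = 1 / (1 + 10^+2.25 + 10^+1.26)
   = 1 / (1 + 177.83 + 18.197) = 1/197.02 = 0.005075
[CO2*] = α₀ × DIC = 0.005075 × 1.90 = 0.00964 mmol/kg = 9.64 μmol/kg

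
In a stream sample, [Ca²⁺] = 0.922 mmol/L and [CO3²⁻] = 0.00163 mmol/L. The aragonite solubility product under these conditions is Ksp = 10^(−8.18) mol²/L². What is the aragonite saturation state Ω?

Ksp = 10^(−8.18) = 6.607×10^-9
Ω = [Ca²⁺][CO3²⁻]/Ksp = (0.922×10^-3)(0.00163×10^-3) / 6.607×10^-9 = 0.227

Ω = 0.227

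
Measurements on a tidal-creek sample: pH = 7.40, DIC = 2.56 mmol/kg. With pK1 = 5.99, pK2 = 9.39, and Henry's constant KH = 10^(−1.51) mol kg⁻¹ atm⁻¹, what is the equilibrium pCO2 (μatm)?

pCO2 = 3070 μatm

α₀ = 1 / (1 + K1/[H⁺] + K1K2/[H⁺]²) = 1 / (1 + 10^+1.41 + 10^-0.58)
   = 1 / (1 + 25.704 + 0.26303) = 1/26.967 = 0.03708
[CO2*] = α₀ × DIC = 0.03708 × 2.56 = 0.09493 mmol/kg
pCO2 = [CO2*]/KH = 9.493×10^-5 / 3.090×10^-2 = 3070 μatm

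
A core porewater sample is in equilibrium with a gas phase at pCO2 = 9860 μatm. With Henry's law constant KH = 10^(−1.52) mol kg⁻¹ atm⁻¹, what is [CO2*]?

KH = 10^(−1.52) = 3.020×10^-2 mol kg⁻¹ atm⁻¹
[CO2*] = KH · pCO2 = 3.020×10^-2 × 9860×10^-6 atm = 2.98×10^-4 mol/kg

[CO2*] = 298 μmol/kg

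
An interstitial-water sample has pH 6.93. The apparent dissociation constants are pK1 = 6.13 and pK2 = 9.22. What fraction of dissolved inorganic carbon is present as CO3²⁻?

α₂ = 1 / (1 + [H⁺]/K2 + [H⁺]²/(K1K2)) = 1 / (1 + 10^+2.29 + 10^+1.49)
   = 1 / (1 + 194.98 + 30.903) = 1/226.89 = 0.004407

α₂ = 0.00441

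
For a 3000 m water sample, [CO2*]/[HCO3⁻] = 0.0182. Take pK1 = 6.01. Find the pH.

pH = 7.75

From K1 = [H⁺][HCO3⁻]/[CO2*]:  pH = pK1 − log₁₀([CO2*]/[HCO3⁻])
log₁₀(0.0182) = -1.740
pH = 6.01 − (-1.740) = 7.75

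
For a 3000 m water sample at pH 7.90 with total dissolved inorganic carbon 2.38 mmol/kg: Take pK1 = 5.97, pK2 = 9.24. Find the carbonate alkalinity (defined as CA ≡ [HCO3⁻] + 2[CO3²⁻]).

CA = 2.46 mmol/kg

CA = [HCO3⁻] + 2[CO3²⁻] = (α₁ + 2α₂)·DIC
At pH 7.90: [H⁺]/K1 = 10^-1.93 = 0.011749, K2/[H⁺] = 10^-1.34 = 0.045709
α₁ = 1/(1 + 0.011749 + 0.045709) = 1/1.0575 = 0.9457; α₂ = α₁·K2/[H⁺] = 0.04323
α₁ + 2α₂ = 1.0321
CA = 1.0321 × 2.38 = 2.46 mmol/kg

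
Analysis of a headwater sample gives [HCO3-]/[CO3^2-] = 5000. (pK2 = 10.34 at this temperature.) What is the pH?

From K2 = [H⁺][CO3^2-]/[HCO3-]:  pH = pK2 − log₁₀([HCO3-]/[CO3^2-])
log₁₀(5000) = +3.699
pH = 10.34 − (+3.699) = 6.64

pH = 6.64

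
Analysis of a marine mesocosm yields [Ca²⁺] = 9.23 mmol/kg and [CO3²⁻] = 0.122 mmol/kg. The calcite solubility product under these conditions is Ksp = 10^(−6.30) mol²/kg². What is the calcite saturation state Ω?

Ω = 2.25

Ksp = 10^(−6.30) = 5.012×10^-7
Ω = [Ca²⁺][CO3²⁻]/Ksp = (9.23×10^-3)(0.122×10^-3) / 5.012×10^-7 = 2.25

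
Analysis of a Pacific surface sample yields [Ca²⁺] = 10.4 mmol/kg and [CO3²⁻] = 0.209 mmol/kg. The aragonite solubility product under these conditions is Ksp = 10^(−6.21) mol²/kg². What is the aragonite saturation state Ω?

Ω = 3.53

Ksp = 10^(−6.21) = 6.166×10^-7
Ω = [Ca²⁺][CO3²⁻]/Ksp = (10.4×10^-3)(0.209×10^-3) / 6.166×10^-7 = 3.53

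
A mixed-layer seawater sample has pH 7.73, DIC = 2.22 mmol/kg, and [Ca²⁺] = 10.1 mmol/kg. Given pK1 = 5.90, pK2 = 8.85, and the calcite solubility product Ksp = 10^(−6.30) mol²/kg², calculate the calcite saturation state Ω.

α₂ = 1 / (1 + [H⁺]/K2 + [H⁺]²/(K1K2)) = 1 / (1 + 10^+1.12 + 10^-0.71)
   = 1 / (1 + 13.183 + 0.19498) = 1/14.378 = 0.06955
[CO3²⁻] = α₂ × DIC = 0.06955 × 2.22 = 0.1544 mmol/kg
Ksp = 10^(−6.30) = 5.012×10^-7
Ω = [Ca²⁺][CO3²⁻]/Ksp = (10.1×10^-3)(1.544×10^-4) / 5.012×10^-7 = 3.11

Ω = 3.11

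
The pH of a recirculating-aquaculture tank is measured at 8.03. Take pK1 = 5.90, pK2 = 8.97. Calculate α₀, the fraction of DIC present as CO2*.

α₀ = 0.00661

α₀ = 1 / (1 + K1/[H⁺] + K1K2/[H⁺]²) = 1 / (1 + 10^+2.13 + 10^+1.19)
   = 1 / (1 + 134.90 + 15.488) = 1/151.38 = 0.006606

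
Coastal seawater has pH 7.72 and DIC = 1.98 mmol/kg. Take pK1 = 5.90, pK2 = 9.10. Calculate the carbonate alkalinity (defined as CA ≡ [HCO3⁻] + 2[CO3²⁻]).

CA = [HCO3⁻] + 2[CO3²⁻] = (α₁ + 2α₂)·DIC
At pH 7.72: [H⁺]/K1 = 10^-1.82 = 0.015136, K2/[H⁺] = 10^-1.38 = 0.041687
α₁ = 1/(1 + 0.015136 + 0.041687) = 1/1.0568 = 0.9462; α₂ = α₁·K2/[H⁺] = 0.03945
α₁ + 2α₂ = 1.0251
CA = 1.0251 × 1.98 = 2.03 mmol/kg

CA = 2.03 mmol/kg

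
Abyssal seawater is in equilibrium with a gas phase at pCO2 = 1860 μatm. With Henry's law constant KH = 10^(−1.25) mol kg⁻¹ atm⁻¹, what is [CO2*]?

[CO2*] = 105 μmol/kg

KH = 10^(−1.25) = 5.623×10^-2 mol kg⁻¹ atm⁻¹
[CO2*] = KH · pCO2 = 5.623×10^-2 × 1860×10^-6 atm = 1.05×10^-4 mol/kg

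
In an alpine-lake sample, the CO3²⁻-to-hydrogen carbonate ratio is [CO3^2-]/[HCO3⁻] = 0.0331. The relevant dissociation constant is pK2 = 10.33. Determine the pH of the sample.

pH = 8.85

From K2 = [H⁺][CO3^2-]/[HCO3⁻]:  pH = pK2 + log₁₀([CO3^2-]/[HCO3⁻])
log₁₀(0.0331) = -1.480
pH = 10.33 + (-1.480) = 8.85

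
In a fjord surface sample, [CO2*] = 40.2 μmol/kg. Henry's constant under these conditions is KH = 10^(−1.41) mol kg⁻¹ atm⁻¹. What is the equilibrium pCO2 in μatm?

KH = 10^(−1.41) = 3.890×10^-2 mol kg⁻¹ atm⁻¹
pCO2 = [CO2*]/KH = 40.2×10^-6 / 3.890×10^-2 = 1.03×10^-3 atm = 1030 μatm

pCO2 = 1030 μatm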